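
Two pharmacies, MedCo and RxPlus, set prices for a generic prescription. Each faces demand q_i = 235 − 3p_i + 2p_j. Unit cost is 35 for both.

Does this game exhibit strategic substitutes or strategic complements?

MedCo's profit: π = (p_{MedCo} − 35)(235 − 3p_{MedCo} + 2p_{RxPlus}).
∂π/∂p_{MedCo} = 340 − 6p_{MedCo} + 2p_{RxPlus} = 0 ⇒ p_{MedCo} = 170/3 + (1/3)p_{RxPlus}.
The best-response slope dp_{MedCo}/dp_{RxPlus} = 1/3 > 0: the reaction function is upward-sloping, so the choices are strategic complements.

strategic complements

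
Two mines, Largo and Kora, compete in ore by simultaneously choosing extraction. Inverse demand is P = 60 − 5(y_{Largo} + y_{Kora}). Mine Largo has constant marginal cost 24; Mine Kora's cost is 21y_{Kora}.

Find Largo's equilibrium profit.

Mine Largo's profit: π = y_{Largo}(60 − 5(y_{Largo} + y_{Kora})) − 24y_{Largo}.
∂π/∂y_{Largo} = 36 − 10y_{Largo} − 5y_{Kora} = 0, so y_{Largo} = 3.6 − 0.5y_{Kora}.
By the same steps for Kora: y_{Kora} = 3.9 − 0.5y_{Largo}.
Plugging y_{Kora} into Largo's best response: y_{Largo} = 3.6 − 0.5(3.9 − 0.5y_{Largo}) ⇒ 0.75y_{Largo} = 1.65, so y_{Largo} = 2.2.
Then y_{Kora} = 3.9 − 0.5·2.2 = 2.8.
Price P = 60 − 5·5 = 35.
Largo's profit: (35 − 24)·2.2 = 24.2.

24.2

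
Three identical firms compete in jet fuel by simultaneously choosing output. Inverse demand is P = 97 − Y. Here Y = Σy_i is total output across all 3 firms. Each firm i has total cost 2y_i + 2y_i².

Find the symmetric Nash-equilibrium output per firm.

A representative firm's profit is π_i = y_i(97 − Y) − 2y_i − 2y_i², with Y = y_i + Σ_{j≠i} y_j.
First-order condition: 95 − 6y_i − Σ_{j≠i} y_j = 0.
In a symmetric equilibrium every firm chooses the same y, so Σ_{j≠i} y_j = 2y. The condition becomes 95 − 8y = 0, giving y = 95/8 = 11.875.

11.875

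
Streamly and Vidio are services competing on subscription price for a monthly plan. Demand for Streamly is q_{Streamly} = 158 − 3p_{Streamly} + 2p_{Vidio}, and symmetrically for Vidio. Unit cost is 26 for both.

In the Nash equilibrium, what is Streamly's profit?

Streamly's profit: π = (p_{Streamly} − 26)(158 − 3p_{Streamly} + 2p_{Vidio}).
∂π/∂p_{Streamly} = 236 − 6p_{Streamly} + 2p_{Vidio} = 0 ⇒ p_{Streamly} = 118/3 + (1/3)p_{Vidio}.
The game is symmetric, so in equilibrium p_{Vidio} = p_{Streamly}: the reaction function gives (2/3)p_{Streamly} = 118/3, hence p_{Streamly} = 59.
q_{Streamly} = 158 − 3·59 + 2·59 = 99.
Profit = (59 − 26)·99 = 3267.

3267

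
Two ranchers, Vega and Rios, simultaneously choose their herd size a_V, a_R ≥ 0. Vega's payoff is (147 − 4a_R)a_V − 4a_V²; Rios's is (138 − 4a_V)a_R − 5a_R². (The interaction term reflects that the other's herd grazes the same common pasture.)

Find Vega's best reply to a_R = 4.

16.375

Expanding Vega's payoff: 147a_V − 4a_Ra_V − 4a_V².
∂π/∂a_V = 147 − 4a_R − 8a_V = 0, so a_V = 18.375 − 0.5a_R.
At a_R = 4: a_V = 18.375 − 0.5·4 = 16.375.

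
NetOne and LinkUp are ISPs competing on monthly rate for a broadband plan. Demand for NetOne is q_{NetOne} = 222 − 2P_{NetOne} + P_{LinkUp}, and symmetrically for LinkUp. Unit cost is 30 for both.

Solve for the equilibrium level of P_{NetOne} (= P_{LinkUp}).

NetOne's profit: π = (P_{NetOne} − 30)(222 − 2P_{NetOne} + P_{LinkUp}).
∂π/∂P_{NetOne} = 282 − 4P_{NetOne} + P_{LinkUp} = 0 ⇒ P_{NetOne} = 70.5 + 0.25P_{LinkUp}.
Setting P_{NetOne} = P_{LinkUp} in the reaction function: P_{NetOne} = 70.5 + 0.25P_{NetOne}, so P_{NetOne} = 70.5 / 0.75 = 94.

94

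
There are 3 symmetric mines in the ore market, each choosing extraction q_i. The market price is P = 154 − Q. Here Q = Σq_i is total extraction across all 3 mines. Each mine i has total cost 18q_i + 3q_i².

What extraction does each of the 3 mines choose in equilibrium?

13.6

A representative mine's profit is π_i = q_i(154 − Q) − 18q_i − 3q_i², with Q = q_i + Σ_{j≠i} q_j.
First-order condition: 136 − 8q_i − Σ_{j≠i} q_j = 0.
Imposing symmetry (q_j = q for all j) turns Σ_{j≠i} q_j into 2q, so 136 = 10q and q = 13.6.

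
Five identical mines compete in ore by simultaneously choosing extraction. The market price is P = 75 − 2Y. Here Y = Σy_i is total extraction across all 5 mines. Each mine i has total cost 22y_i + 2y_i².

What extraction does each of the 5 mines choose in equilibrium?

3.3125

A representative mine's profit is π_i = y_i(75 − 2Y) − 22y_i − 2y_i², with Y = y_i + Σ_{j≠i} y_j.
First-order condition: 53 − 8y_i − 2Σ_{j≠i} y_j = 0.
With identical mines, set every y_j = y: then 53 − 8y − 8y = 0, i.e. y = 53/16 = 3.3125.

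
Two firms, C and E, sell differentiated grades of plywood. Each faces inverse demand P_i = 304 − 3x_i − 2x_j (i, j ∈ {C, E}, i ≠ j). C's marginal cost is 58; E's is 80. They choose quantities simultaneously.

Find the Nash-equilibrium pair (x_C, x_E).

32.125, 26.625

Firm C's profit: π = x_C(304 − 3x_C − 2x_E) − 58x_C.
∂π/∂x_C = 246 − 6x_C − 2x_E = 0 ⇒ x_C = 41 − (1/3)x_E.
Similarly x_E = 112/3 − (1/3)x_C.
Solving the two reaction functions simultaneously: (1 − (−1/3)(−1/3))x_C = 41 − (1/3)·(112/3), so (8/9)x_C = 257/9 and x_C = 32.125.
Then x_E = 112/3 − (1/3)·32.125 = 26.625.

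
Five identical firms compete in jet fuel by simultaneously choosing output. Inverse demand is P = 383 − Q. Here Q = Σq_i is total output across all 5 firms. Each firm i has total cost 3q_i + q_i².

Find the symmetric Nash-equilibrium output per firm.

47.5

A representative firm's profit is π_i = q_i(383 − Q) − 3q_i − q_i², with Q = q_i + Σ_{j≠i} q_j.
First-order condition: 380 − 4q_i − Σ_{j≠i} q_j = 0.
In a symmetric equilibrium every firm chooses the same q, so Σ_{j≠i} q_j = 4q. The condition becomes 380 − 8q = 0, giving q = 380/8 = 47.5.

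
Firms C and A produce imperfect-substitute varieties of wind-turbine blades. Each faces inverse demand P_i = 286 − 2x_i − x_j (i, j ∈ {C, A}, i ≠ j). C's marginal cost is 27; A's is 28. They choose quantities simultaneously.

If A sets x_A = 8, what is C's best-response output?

Firm C's profit: π = x_C(286 − 2x_C − x_A) − 27x_C.
∂π/∂x_C = 259 − 4x_C − x_A = 0 ⇒ x_C = 64.75 − 0.25x_A.
At x_A = 8: x_C = 64.75 − 0.25·8 = 62.75.

62.75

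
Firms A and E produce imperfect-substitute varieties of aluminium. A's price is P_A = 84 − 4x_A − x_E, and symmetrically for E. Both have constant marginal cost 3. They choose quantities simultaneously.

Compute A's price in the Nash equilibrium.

39

Firm A's profit: π = x_A(84 − 4x_A − x_E) − 3x_A.
∂π/∂x_A = 81 − 8x_A − x_E = 0 ⇒ x_A = 10.125 − 0.125x_E.
By symmetry x_E = x_A; substituting into the reaction function, 1.125x_A = 10.125 and x_A = 9.
P_A = 84 − 4·9 − 9 = 39.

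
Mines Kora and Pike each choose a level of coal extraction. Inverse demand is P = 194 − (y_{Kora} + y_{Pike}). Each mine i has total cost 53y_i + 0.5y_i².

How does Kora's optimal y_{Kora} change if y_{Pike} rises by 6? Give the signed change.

-2

Mine Kora's profit: π = y_{Kora}(194 − (y_{Kora} + y_{Pike})) − 53y_{Kora} − 0.5y_{Kora}².
∂π/∂y_{Kora} = 141 − 3y_{Kora} − y_{Pike} = 0, so y_{Kora} = 47 − (1/3)y_{Pike}.
The reaction-function slope is −1/3, so a 6-unit rise in y_{Pike} moves y_{Kora} by −1/3 × 6 = −2. Kora's best response falls — the actions are strategic substitutes.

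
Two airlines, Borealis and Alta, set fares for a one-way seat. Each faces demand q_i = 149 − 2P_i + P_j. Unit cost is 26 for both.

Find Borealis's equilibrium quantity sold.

82

Borealis's profit: π = (P_{Borealis} − 26)(149 − 2P_{Borealis} + P_{Alta}).
∂π/∂P_{Borealis} = 201 − 4P_{Borealis} + P_{Alta} = 0 ⇒ P_{Borealis} = 50.25 + 0.25P_{Alta}.
The game is symmetric, so in equilibrium P_{Alta} = P_{Borealis}: the reaction function gives 0.75P_{Borealis} = 50.25, hence P_{Borealis} = 67.
q_{Borealis} = 149 − 2·67 + 67 = 82.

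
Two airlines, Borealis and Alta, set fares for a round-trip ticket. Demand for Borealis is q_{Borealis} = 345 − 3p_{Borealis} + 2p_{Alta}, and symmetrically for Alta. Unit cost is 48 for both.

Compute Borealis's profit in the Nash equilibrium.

Borealis's profit: π = (p_{Borealis} − 48)(345 − 3p_{Borealis} + 2p_{Alta}).
∂π/∂p_{Borealis} = 489 − 6p_{Borealis} + 2p_{Alta} = 0 ⇒ p_{Borealis} = 81.5 + (1/3)p_{Alta}.
The game is symmetric, so in equilibrium p_{Alta} = p_{Borealis}: the reaction function gives (2/3)p_{Borealis} = 81.5, hence p_{Borealis} = 122.25.
q_{Borealis} = 345 − 3·122.25 + 2·122.25 = 222.75.
Profit = (122.25 − 48)·222.75 = 16539.1875.

16539.1875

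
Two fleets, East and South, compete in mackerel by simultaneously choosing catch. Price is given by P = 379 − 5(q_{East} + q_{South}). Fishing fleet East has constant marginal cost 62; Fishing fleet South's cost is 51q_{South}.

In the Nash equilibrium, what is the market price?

164

Fishing fleet East's profit: π = q_{East}(379 − 5(q_{East} + q_{South})) − 62q_{East}.
∂π/∂q_{East} = 317 − 10q_{East} − 5q_{South} = 0, so q_{East} = 31.7 − 0.5q_{South}.
By the same steps for South: q_{South} = 32.8 − 0.5q_{East}.
Substituting the second reaction function into the first: q_{East} = 31.7 − 0.5(32.8 − 0.5q_{East}), which gives 0.75q_{East} = 15.3 ⇒ q_{East} = 20.4.
Then q_{South} = 32.8 − 0.5·20.4 = 22.6.
Equilibrium price: P = 379 − 5·43 = 164.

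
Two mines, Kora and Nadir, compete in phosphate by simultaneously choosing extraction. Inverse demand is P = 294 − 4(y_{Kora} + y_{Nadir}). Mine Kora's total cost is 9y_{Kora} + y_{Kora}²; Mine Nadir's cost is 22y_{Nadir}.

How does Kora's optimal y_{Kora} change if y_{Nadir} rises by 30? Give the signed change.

Mine Kora's profit: π = y_{Kora}(294 − 4(y_{Kora} + y_{Nadir})) − 9y_{Kora} − y_{Kora}².
∂π/∂y_{Kora} = 285 − 10y_{Kora} − 4y_{Nadir} = 0, so y_{Kora} = 28.5 − 0.4y_{Nadir}.
The reaction-function slope is −0.4, so a 30-unit rise in y_{Nadir} moves y_{Kora} by −0.4 × 30 = −12. Kora's best response falls — the actions are strategic substitutes.

-12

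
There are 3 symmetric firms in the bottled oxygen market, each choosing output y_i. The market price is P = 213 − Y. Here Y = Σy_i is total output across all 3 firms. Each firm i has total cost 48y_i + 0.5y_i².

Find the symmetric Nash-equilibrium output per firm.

33

A representative firm's profit is π_i = y_i(213 − Y) − 48y_i − 0.5y_i², with Y = y_i + Σ_{j≠i} y_j.
First-order condition: 165 − 3y_i − Σ_{j≠i} y_j = 0.
Imposing symmetry (y_j = y for all j) turns Σ_{j≠i} y_j into 2y, so 165 = 5y and y = 33.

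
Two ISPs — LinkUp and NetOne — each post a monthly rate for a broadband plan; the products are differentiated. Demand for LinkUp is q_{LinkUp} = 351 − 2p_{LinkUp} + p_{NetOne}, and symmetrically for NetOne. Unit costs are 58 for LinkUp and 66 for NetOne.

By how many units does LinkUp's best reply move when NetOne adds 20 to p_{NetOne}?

LinkUp's profit: π = (p_{LinkUp} − 58)(351 − 2p_{LinkUp} + p_{NetOne}).
∂π/∂p_{LinkUp} = 467 − 4p_{LinkUp} + p_{NetOne} = 0 ⇒ p_{LinkUp} = 116.75 + 0.25p_{NetOne}.
The reaction-function slope is 0.25, so a 20-unit rise in p_{NetOne} moves p_{LinkUp} by 0.25 × 20 = 5. LinkUp's best response rises — the actions are strategic complements.

5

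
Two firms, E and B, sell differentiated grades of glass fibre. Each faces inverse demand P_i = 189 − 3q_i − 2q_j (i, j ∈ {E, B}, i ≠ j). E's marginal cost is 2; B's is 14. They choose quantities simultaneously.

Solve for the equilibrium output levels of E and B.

Firm E's profit: π = q_E(189 − 3q_E − 2q_B) − 2q_E.
∂π/∂q_E = 187 − 6q_E − 2q_B = 0 ⇒ q_E = 187/6 − (1/3)q_B.
Similarly q_B = 175/6 − (1/3)q_E.
Solving the two reaction functions simultaneously: (1 − (−1/3)(−1/3))q_E = 187/6 − (1/3)·(175/6), so (8/9)q_E = 193/9 and q_E = 24.125.
Then q_B = 175/6 − (1/3)·24.125 = 21.125.

24.125, 21.125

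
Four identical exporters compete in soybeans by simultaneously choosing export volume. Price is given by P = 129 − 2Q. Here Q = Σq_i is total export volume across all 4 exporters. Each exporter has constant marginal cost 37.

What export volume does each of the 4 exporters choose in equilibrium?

A representative exporter's profit is π_i = q_i(129 − 2Q) − 37q_i, with Q = q_i + Σ_{j≠i} q_j.
First-order condition: 92 − 4q_i − 2Σ_{j≠i} q_j = 0.
Imposing symmetry (q_j = q for all j) turns Σ_{j≠i} q_j into 3q, so 92 = 10q and q = 9.2.

9.2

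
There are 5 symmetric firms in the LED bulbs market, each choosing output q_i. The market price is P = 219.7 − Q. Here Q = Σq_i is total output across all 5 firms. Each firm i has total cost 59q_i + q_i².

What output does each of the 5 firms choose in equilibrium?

20.0875

A representative firm's profit is π_i = q_i(219.7 − Q) − 59q_i − q_i², with Q = q_i + Σ_{j≠i} q_j.
First-order condition: 160.7 − 4q_i − Σ_{j≠i} q_j = 0.
Imposing symmetry (q_j = q for all j) turns Σ_{j≠i} q_j into 4q, so 160.7 = 8q and q = 20.0875.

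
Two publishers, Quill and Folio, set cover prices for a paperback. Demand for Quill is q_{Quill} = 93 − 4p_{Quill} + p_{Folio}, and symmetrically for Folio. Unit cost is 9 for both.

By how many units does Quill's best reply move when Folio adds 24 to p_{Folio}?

Quill's profit: π = (p_{Quill} − 9)(93 − 4p_{Quill} + p_{Folio}).
∂π/∂p_{Quill} = 129 − 8p_{Quill} + p_{Folio} = 0 ⇒ p_{Quill} = 16.125 + 0.125p_{Folio}.
The reaction-function slope is 0.125, so a 24-unit rise in p_{Folio} moves p_{Quill} by 0.125 × 24 = 3. Quill's best response rises — the actions are strategic complements.

3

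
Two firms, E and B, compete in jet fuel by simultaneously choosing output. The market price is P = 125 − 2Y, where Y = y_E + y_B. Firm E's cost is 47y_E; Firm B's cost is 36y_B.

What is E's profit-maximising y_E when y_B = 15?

Firm E's profit: π = y_E(125 − 2(y_E + y_B)) − 47y_E.
∂π/∂y_E = 78 − 4y_E − 2y_B = 0, so y_E = 19.5 − 0.5y_B.
At y_B = 15: y_E = 19.5 − 0.5·15 = 12.

12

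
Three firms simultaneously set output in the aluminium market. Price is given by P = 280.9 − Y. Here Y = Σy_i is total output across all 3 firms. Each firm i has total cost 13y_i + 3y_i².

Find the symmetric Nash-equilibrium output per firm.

26.79

A representative firm's profit is π_i = y_i(280.9 − Y) − 13y_i − 3y_i², with Y = y_i + Σ_{j≠i} y_j.
First-order condition: 267.9 − 8y_i − Σ_{j≠i} y_j = 0.
In a symmetric equilibrium every firm chooses the same y, so Σ_{j≠i} y_j = 2y. The condition becomes 267.9 − 10y = 0, giving y = 267.9/10 = 26.79.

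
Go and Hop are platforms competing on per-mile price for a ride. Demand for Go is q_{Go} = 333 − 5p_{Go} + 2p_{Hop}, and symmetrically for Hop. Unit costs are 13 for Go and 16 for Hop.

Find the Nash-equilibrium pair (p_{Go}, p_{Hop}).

50.0625, 51.3125

Go's profit: π = (p_{Go} − 13)(333 − 5p_{Go} + 2p_{Hop}).
∂π/∂p_{Go} = 398 − 10p_{Go} + 2p_{Hop} = 0 ⇒ p_{Go} = 39.8 + 0.2p_{Hop}.
Similarly p_{Hop} = 41.3 + 0.2p_{Go}.
Substituting the second reaction function into the first: p_{Go} = 39.8 + 0.2(41.3 + 0.2p_{Go}), which gives 0.96p_{Go} = 48.06 ⇒ p_{Go} = 50.0625.
Then p_{Hop} = 41.3 + 0.2·50.0625 = 51.3125.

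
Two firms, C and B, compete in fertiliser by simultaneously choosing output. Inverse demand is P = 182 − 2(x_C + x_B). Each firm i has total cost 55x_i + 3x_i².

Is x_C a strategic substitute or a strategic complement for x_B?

strategic substitutes

Firm C's profit: π = x_C(182 − 2(x_C + x_B)) − 55x_C − 3x_C².
∂π/∂x_C = 127 − 10x_C − 2x_B = 0, so x_C = 12.7 − 0.2x_B.
The best-response slope dx_C/dx_B = −0.2 < 0: the reaction function is downward-sloping, so the choices are strategic substitutes.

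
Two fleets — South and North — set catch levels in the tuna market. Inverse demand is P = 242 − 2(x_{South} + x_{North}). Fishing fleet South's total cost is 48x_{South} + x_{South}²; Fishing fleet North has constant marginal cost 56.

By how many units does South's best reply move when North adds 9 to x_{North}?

Fishing fleet South's profit: π = x_{South}(242 − 2(x_{South} + x_{North})) − 48x_{South} − x_{South}².
∂π/∂x_{South} = 194 − 6x_{South} − 2x_{North} = 0, so x_{South} = 97/3 − (1/3)x_{North}.
The reaction-function slope is −1/3, so a 9-unit rise in x_{North} moves x_{South} by −1/3 × 9 = −3. South's best response falls — the actions are strategic substitutes.

-3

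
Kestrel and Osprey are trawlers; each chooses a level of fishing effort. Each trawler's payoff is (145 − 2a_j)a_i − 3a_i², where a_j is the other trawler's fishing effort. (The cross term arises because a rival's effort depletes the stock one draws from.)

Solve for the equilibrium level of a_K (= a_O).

Kestrel's payoff is (145 − 2a_O)a_K − 3a_K².
∂π/∂a_K = 145 − 2a_O − 6a_K = 0, so a_K = 145/6 − (1/3)a_O.
The game is symmetric, so in equilibrium a_O = a_K: the reaction function gives (4/3)a_K = 145/6, hence a_K = 18.125.

18.125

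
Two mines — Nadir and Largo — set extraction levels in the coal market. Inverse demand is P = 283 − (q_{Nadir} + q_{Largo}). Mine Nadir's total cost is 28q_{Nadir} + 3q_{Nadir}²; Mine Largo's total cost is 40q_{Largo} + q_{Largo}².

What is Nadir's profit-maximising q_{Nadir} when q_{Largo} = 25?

28.75

Mine Nadir's profit: π = q_{Nadir}(283 − (q_{Nadir} + q_{Largo})) − 28q_{Nadir} − 3q_{Nadir}².
∂π/∂q_{Nadir} = 255 − 8q_{Nadir} − q_{Largo} = 0, so q_{Nadir} = 31.875 − 0.125q_{Largo}.
At q_{Largo} = 25: q_{Nadir} = 31.875 − 0.125·25 = 28.75.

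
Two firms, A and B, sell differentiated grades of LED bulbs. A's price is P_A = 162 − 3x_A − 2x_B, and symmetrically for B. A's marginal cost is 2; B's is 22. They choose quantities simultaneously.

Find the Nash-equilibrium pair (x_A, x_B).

21.25, 16.25

Firm A's profit: π = x_A(162 − 3x_A − 2x_B) − 2x_A.
∂π/∂x_A = 160 − 6x_A − 2x_B = 0 ⇒ x_A = 80/3 − (1/3)x_B.
Similarly x_B = 70/3 − (1/3)x_A.
Solving the two reaction functions simultaneously: (1 − (−1/3)(−1/3))x_A = 80/3 − (1/3)·(70/3), so (8/9)x_A = 170/9 and x_A = 21.25.
Then x_B = 70/3 − (1/3)·21.25 = 16.25.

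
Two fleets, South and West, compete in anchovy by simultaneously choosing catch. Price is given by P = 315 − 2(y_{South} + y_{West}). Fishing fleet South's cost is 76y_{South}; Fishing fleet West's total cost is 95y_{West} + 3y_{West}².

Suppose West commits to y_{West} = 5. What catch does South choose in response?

57.25

Fishing fleet South's profit: π = y_{South}(315 − 2(y_{South} + y_{West})) − 76y_{South}.
∂π/∂y_{South} = 239 − 4y_{South} − 2y_{West} = 0, so y_{South} = 59.75 − 0.5y_{West}.
At y_{West} = 5: y_{South} = 59.75 − 0.5·5 = 57.25.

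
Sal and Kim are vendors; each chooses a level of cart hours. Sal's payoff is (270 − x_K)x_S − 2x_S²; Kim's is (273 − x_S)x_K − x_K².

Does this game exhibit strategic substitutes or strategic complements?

strategic substitutes

Expanding Sal's payoff: 270x_S − x_Kx_S − 2x_S².
∂π/∂x_S = 270 − x_K − 4x_S = 0, so x_S = 67.5 − 0.25x_K.
The best-response slope dx_S/dx_K = −0.25 < 0: the reaction function is downward-sloping, so the choices are strategic substitutes.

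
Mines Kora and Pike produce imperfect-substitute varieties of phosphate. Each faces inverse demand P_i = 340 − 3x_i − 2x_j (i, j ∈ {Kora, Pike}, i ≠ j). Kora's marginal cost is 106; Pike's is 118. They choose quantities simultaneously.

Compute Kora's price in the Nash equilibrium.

196

Mine Kora's profit: π = x_{Kora}(340 − 3x_{Kora} − 2x_{Pike}) − 106x_{Kora}.
∂π/∂x_{Kora} = 234 − 6x_{Kora} − 2x_{Pike} = 0 ⇒ x_{Kora} = 39 − (1/3)x_{Pike}.
Similarly x_{Pike} = 37 − (1/3)x_{Kora}.
Substituting the second reaction function into the first: x_{Kora} = 39 − (1/3)(37 − (1/3)x_{Kora}), which gives (8/9)x_{Kora} = 80/3 ⇒ x_{Kora} = 30.
Then x_{Pike} = 37 − (1/3)·30 = 27.
P_{Kora} = 340 − 3·30 − 2·27 = 196.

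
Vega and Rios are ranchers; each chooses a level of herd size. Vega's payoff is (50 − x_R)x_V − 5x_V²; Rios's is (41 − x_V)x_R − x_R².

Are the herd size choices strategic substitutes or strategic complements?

Expanding Vega's payoff: 50x_V − x_Rx_V − 5x_V².
∂π/∂x_V = 50 − x_R − 10x_V = 0, so x_V = 5 − 0.1x_R.
The best-response slope dx_V/dx_R = −0.1 < 0: the reaction function is downward-sloping, so the choices are strategic substitutes.

strategic substitutes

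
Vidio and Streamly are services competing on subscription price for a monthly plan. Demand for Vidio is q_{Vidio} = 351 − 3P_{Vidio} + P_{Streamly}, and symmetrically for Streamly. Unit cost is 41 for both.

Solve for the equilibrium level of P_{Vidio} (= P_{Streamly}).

Vidio's profit: π = (P_{Vidio} − 41)(351 − 3P_{Vidio} + P_{Streamly}).
∂π/∂P_{Vidio} = 474 − 6P_{Vidio} + P_{Streamly} = 0 ⇒ P_{Vidio} = 79 + (1/6)P_{Streamly}.
Setting P_{Vidio} = P_{Streamly} in the reaction function: P_{Vidio} = 79 + (1/6)P_{Vidio}, so P_{Vidio} = 79 / (5/6) = 94.8.

94.8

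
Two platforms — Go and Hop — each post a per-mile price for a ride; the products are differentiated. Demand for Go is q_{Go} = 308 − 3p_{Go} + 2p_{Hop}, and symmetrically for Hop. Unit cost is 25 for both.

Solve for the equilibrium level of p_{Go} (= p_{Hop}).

Go's profit: π = (p_{Go} − 25)(308 − 3p_{Go} + 2p_{Hop}).
∂π/∂p_{Go} = 383 − 6p_{Go} + 2p_{Hop} = 0 ⇒ p_{Go} = 383/6 + (1/3)p_{Hop}.
The game is symmetric, so in equilibrium p_{Hop} = p_{Go}: the reaction function gives (2/3)p_{Go} = 383/6, hence p_{Go} = 95.75.

95.75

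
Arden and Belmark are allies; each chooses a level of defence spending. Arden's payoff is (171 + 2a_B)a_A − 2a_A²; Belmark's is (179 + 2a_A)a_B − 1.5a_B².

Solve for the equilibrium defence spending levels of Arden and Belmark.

Expanding Arden's payoff: 171a_A + 2a_Ba_A − 2a_A².
∂π/∂a_A = 171 + 2a_B − 4a_A = 0, so a_A = 42.75 + 0.5a_B.
Likewise for Belmark: a_B = 179/3 + (2/3)a_A.
Plugging a_B into Arden's best response: a_A = 42.75 + 0.5(179/3 + (2/3)a_A) ⇒ (2/3)a_A = 871/12, so a_A = 108.875.
Then a_B = 179/3 + (2/3)·108.875 = 132.25.

108.875, 132.25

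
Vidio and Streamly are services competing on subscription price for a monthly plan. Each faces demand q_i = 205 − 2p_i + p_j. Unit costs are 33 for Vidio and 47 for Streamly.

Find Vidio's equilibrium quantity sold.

Vidio's profit: π = (p_{Vidio} − 33)(205 − 2p_{Vidio} + p_{Streamly}).
∂π/∂p_{Vidio} = 271 − 4p_{Vidio} + p_{Streamly} = 0 ⇒ p_{Vidio} = 67.75 + 0.25p_{Streamly}.
Similarly p_{Streamly} = 74.75 + 0.25p_{Vidio}.
Solving the two reaction functions simultaneously: (1 − (0.25)(0.25))p_{Vidio} = 67.75 + 0.25·74.75, so 0.9375p_{Vidio} = 86.4375 and p_{Vidio} = 92.2.
Then p_{Streamly} = 74.75 + 0.25·92.2 = 97.8.
q_{Vidio} = 205 − 2·92.2 + 97.8 = 118.4.

118.4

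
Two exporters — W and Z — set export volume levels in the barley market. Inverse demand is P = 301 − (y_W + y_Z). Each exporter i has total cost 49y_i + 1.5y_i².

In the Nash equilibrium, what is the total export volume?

84

Exporter W's profit: π = y_W(301 − (y_W + y_Z)) − 49y_W − 1.5y_W².
∂π/∂y_W = 252 − 5y_W − y_Z = 0, so y_W = 50.4 − 0.2y_Z.
Setting y_W = y_Z in the reaction function: y_W = 50.4 − 0.2y_W, so y_W = 50.4 / 1.2 = 42.
Total export volume: 42 + 42 = 84.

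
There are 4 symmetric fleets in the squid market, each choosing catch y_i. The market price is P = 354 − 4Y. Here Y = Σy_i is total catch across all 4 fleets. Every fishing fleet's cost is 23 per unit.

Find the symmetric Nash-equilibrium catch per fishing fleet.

16.55

A representative fishing fleet's profit is π_i = y_i(354 − 4Y) − 23y_i, with Y = y_i + Σ_{j≠i} y_j.
First-order condition: 331 − 8y_i − 4Σ_{j≠i} y_j = 0.
Imposing symmetry (y_j = y for all j) turns Σ_{j≠i} y_j into 3y, so 331 = 20y and y = 16.55.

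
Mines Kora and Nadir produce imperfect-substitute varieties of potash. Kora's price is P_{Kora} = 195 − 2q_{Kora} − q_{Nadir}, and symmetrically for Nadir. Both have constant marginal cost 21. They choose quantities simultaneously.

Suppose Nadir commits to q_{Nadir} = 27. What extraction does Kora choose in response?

36.75

Mine Kora's profit: π = q_{Kora}(195 − 2q_{Kora} − q_{Nadir}) − 21q_{Kora}.
∂π/∂q_{Kora} = 174 − 4q_{Kora} − q_{Nadir} = 0 ⇒ q_{Kora} = 43.5 − 0.25q_{Nadir}.
At q_{Nadir} = 27: q_{Kora} = 43.5 − 0.25·27 = 36.75.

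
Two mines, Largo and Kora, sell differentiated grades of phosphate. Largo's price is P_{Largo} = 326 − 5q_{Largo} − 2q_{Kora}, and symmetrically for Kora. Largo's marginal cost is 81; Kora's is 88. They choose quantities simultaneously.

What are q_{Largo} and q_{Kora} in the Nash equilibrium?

Mine Largo's profit: π = q_{Largo}(326 − 5q_{Largo} − 2q_{Kora}) − 81q_{Largo}.
∂π/∂q_{Largo} = 245 − 10q_{Largo} − 2q_{Kora} = 0 ⇒ q_{Largo} = 24.5 − 0.2q_{Kora}.
Similarly q_{Kora} = 23.8 − 0.2q_{Largo}.
Solving the two reaction functions simultaneously: (1 − (−0.2)(−0.2))q_{Largo} = 24.5 − 0.2·23.8, so 0.96q_{Largo} = 19.74 and q_{Largo} = 20.5625.
Then q_{Kora} = 23.8 − 0.2·20.5625 = 19.6875.

20.5625, 19.6875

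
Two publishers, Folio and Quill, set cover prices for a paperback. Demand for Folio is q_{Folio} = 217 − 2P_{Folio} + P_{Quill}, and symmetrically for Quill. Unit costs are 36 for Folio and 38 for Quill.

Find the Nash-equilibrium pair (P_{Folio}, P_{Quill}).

96.6, 97.4

Folio's profit: π = (P_{Folio} − 36)(217 − 2P_{Folio} + P_{Quill}).
∂π/∂P_{Folio} = 289 − 4P_{Folio} + P_{Quill} = 0 ⇒ P_{Folio} = 72.25 + 0.25P_{Quill}.
Similarly P_{Quill} = 73.25 + 0.25P_{Folio}.
Plugging P_{Quill} into Folio's best response: P_{Folio} = 72.25 + 0.25(73.25 + 0.25P_{Folio}) ⇒ 0.9375P_{Folio} = 90.5625, so P_{Folio} = 96.6.
Then P_{Quill} = 73.25 + 0.25·96.6 = 97.4.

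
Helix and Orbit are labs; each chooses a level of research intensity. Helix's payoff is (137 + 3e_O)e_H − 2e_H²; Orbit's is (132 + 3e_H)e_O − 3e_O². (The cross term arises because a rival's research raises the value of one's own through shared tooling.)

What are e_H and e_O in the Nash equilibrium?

81.2, 62.6

Expanding Helix's payoff: 137e_H + 3e_Oe_H − 2e_H².
∂π/∂e_H = 137 + 3e_O − 4e_H = 0, so e_H = 34.25 + 0.75e_O.
Likewise for Orbit: e_O = 22 + 0.5e_H.
Solving the two reaction functions simultaneously: (1 − (0.75)(0.5))e_H = 34.25 + 0.75·22, so 0.625e_H = 50.75 and e_H = 81.2.
Then e_O = 22 + 0.5·81.2 = 62.6.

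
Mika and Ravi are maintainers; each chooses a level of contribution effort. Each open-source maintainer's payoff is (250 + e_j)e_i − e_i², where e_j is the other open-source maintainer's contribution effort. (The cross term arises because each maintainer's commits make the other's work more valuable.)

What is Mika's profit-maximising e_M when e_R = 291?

Mika's payoff is (250 + e_R)e_M − e_M².
∂π/∂e_M = 250 + e_R − 2e_M = 0, so e_M = 125 + 0.5e_R.
At e_R = 291: e_M = 125 + 0.5·291 = 270.5.

270.5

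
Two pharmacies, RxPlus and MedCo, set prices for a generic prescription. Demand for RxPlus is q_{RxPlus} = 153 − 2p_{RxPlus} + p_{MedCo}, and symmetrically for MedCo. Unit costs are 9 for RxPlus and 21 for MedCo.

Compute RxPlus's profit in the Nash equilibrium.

4920.32

RxPlus's profit: π = (p_{RxPlus} − 9)(153 − 2p_{RxPlus} + p_{MedCo}).
∂π/∂p_{RxPlus} = 171 − 4p_{RxPlus} + p_{MedCo} = 0 ⇒ p_{RxPlus} = 42.75 + 0.25p_{MedCo}.
Similarly p_{MedCo} = 48.75 + 0.25p_{RxPlus}.
Solving the two reaction functions simultaneously: (1 − (0.25)(0.25))p_{RxPlus} = 42.75 + 0.25·48.75, so 0.9375p_{RxPlus} = 54.9375 and p_{RxPlus} = 58.6.
Then p_{MedCo} = 48.75 + 0.25·58.6 = 63.4.
q_{RxPlus} = 153 − 2·58.6 + 63.4 = 99.2.
Profit = (58.6 − 9)·99.2 = 4920.32.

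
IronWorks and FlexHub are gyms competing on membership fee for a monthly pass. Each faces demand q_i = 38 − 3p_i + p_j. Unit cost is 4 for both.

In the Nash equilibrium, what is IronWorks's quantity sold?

18

IronWorks's profit: π = (p_{IronWorks} − 4)(38 − 3p_{IronWorks} + p_{FlexHub}).
∂π/∂p_{IronWorks} = 50 − 6p_{IronWorks} + p_{FlexHub} = 0 ⇒ p_{IronWorks} = 25/3 + (1/6)p_{FlexHub}.
The game is symmetric, so in equilibrium p_{FlexHub} = p_{IronWorks}: the reaction function gives (5/6)p_{IronWorks} = 25/3, hence p_{IronWorks} = 10.
q_{IronWorks} = 38 − 3·10 + 10 = 18.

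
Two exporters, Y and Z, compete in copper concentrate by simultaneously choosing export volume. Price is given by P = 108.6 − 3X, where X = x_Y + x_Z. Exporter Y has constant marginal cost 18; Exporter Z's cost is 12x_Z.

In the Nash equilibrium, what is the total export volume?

Exporter Y's profit: π = x_Y(108.6 − 3(x_Y + x_Z)) − 18x_Y.
∂π/∂x_Y = 90.6 − 6x_Y − 3x_Z = 0, so x_Y = 15.1 − 0.5x_Z.
By the same steps for Z: x_Z = 16.1 − 0.5x_Y.
Solving the two reaction functions simultaneously: (1 − (−0.5)(−0.5))x_Y = 15.1 − 0.5·16.1, so 0.75x_Y = 7.05 and x_Y = 9.4.
Then x_Z = 16.1 − 0.5·9.4 = 11.4.
Total export volume: 9.4 + 11.4 = 20.8.

20.8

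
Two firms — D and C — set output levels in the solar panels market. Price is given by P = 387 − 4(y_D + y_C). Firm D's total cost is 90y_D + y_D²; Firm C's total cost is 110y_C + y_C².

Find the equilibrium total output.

41

Firm D's profit: π = y_D(387 − 4(y_D + y_C)) − 90y_D − y_D².
∂π/∂y_D = 297 − 10y_D − 4y_C = 0, so y_D = 29.7 − 0.4y_C.
By the same steps for C: y_C = 27.7 − 0.4y_D.
Solving the two reaction functions simultaneously: (1 − (−0.4)(−0.4))y_D = 29.7 − 0.4·27.7, so 0.84y_D = 18.62 and y_D = 133/6.
Then y_C = 27.7 − 0.4·(133/6) = 113/6.
Total output: 133/6 + 113/6 = 41.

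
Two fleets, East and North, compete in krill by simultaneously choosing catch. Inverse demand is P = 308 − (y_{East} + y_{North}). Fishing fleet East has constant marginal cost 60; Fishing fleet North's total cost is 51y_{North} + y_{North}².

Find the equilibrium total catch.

Fishing fleet East's profit: π = y_{East}(308 − (y_{East} + y_{North})) − 60y_{East}.
∂π/∂y_{East} = 248 − 2y_{East} − y_{North} = 0, so y_{East} = 124 − 0.5y_{North}.
For North: ∂π/∂y_{North} = 257 − 4y_{North} − y_{East} = 0 ⇒ y_{North} = 64.25 − 0.25y_{East}.
Plugging y_{North} into East's best response: y_{East} = 124 − 0.5(64.25 − 0.25y_{East}) ⇒ 0.875y_{East} = 91.875, so y_{East} = 105.
Then y_{North} = 64.25 − 0.25·105 = 38.
Total catch: 105 + 38 = 143.

143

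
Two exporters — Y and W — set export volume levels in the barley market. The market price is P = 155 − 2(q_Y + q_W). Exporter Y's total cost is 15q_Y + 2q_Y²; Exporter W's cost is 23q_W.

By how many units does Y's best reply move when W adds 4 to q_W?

Exporter Y's profit: π = q_Y(155 − 2(q_Y + q_W)) − 15q_Y − 2q_Y².
∂π/∂q_Y = 140 − 8q_Y − 2q_W = 0, so q_Y = 17.5 − 0.25q_W.
The reaction-function slope is −0.25, so a 4-unit rise in q_W moves q_Y by −0.25 × 4 = −1. Y's best response falls — the actions are strategic substitutes.

-1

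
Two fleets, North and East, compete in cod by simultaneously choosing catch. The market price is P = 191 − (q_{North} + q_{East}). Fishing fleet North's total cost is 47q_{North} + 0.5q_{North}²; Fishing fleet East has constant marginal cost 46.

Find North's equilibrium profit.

Fishing fleet North's profit: π = q_{North}(191 − (q_{North} + q_{East})) − 47q_{North} − 0.5q_{North}².
∂π/∂q_{North} = 144 − 3q_{North} − q_{East} = 0, so q_{North} = 48 − (1/3)q_{East}.
For East: ∂π/∂q_{East} = 145 − 2q_{East} − q_{North} = 0 ⇒ q_{East} = 72.5 − 0.5q_{North}.
Plugging q_{East} into North's best response: q_{North} = 48 − (1/3)(72.5 − 0.5q_{North}) ⇒ (5/6)q_{North} = 143/6, so q_{North} = 28.6.
Then q_{East} = 72.5 − 0.5·28.6 = 58.2.
Price P = 191 − 86.8 = 104.2.
North's profit: (104.2 − 47)·28.6 − 0.5(28.6)² = 1226.94.

1226.94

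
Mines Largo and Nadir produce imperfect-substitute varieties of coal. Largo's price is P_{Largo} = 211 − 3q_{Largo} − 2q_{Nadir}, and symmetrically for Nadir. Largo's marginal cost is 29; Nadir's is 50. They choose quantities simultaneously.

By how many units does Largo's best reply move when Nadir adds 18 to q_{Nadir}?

Mine Largo's profit: π = q_{Largo}(211 − 3q_{Largo} − 2q_{Nadir}) − 29q_{Largo}.
∂π/∂q_{Largo} = 182 − 6q_{Largo} − 2q_{Nadir} = 0 ⇒ q_{Largo} = 91/3 − (1/3)q_{Nadir}.
The reaction-function slope is −1/3, so an 18-unit rise in q_{Nadir} moves q_{Largo} by −1/3 × 18 = −6. Largo's best response falls — the actions are strategic substitutes.

-6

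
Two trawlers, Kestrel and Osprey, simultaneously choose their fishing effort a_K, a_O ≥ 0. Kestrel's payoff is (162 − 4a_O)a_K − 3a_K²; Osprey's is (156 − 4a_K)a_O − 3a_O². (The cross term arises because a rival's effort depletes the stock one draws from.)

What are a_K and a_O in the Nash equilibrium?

Expanding Kestrel's payoff: 162a_K − 4a_Oa_K − 3a_K².
∂π/∂a_K = 162 − 4a_O − 6a_K = 0, so a_K = 27 − (2/3)a_O.
Likewise for Osprey: a_O = 26 − (2/3)a_K.
Solving the two reaction functions simultaneously: (1 − (−2/3)(−2/3))a_K = 27 − (2/3)·26, so (5/9)a_K = 29/3 and a_K = 17.4.
Then a_O = 26 − (2/3)·17.4 = 14.4.

17.4, 14.4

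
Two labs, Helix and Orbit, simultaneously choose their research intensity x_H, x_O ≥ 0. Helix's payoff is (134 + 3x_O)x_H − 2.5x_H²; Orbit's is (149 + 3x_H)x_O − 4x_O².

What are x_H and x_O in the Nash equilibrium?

49, 37

Expanding Helix's payoff: 134x_H + 3x_Ox_H − 2.5x_H².
∂π/∂x_H = 134 + 3x_O − 5x_H = 0, so x_H = 26.8 + 0.6x_O.
Likewise for Orbit: x_O = 18.625 + 0.375x_H.
Substituting the second reaction function into the first: x_H = 26.8 + 0.6(18.625 + 0.375x_H), which gives 0.775x_H = 37.975 ⇒ x_H = 49.
Then x_O = 18.625 + 0.375·49 = 37.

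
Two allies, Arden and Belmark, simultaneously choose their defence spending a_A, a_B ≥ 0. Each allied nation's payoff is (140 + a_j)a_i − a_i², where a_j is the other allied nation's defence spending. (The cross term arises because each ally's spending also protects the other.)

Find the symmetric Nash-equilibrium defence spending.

Arden's payoff is (140 + a_B)a_A − a_A².
∂π/∂a_A = 140 + a_B − 2a_A = 0, so a_A = 70 + 0.5a_B.
The game is symmetric, so in equilibrium a_B = a_A: the reaction function gives 0.5a_A = 70, hence a_A = 140.

140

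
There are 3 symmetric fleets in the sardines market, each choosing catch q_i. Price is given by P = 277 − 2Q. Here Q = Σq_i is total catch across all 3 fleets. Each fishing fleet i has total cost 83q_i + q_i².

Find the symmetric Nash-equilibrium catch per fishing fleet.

19.4

A representative fishing fleet's profit is π_i = q_i(277 − 2Q) − 83q_i − q_i², with Q = q_i + Σ_{j≠i} q_j.
First-order condition: 194 − 6q_i − 2Σ_{j≠i} q_j = 0.
Imposing symmetry (q_j = q for all j) turns Σ_{j≠i} q_j into 2q, so 194 = 10q and q = 19.4.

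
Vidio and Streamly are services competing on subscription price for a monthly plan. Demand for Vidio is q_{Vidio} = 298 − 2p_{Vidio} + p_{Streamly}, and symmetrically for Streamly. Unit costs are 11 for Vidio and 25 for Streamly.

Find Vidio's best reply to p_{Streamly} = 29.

87.25

Vidio's profit: π = (p_{Vidio} − 11)(298 − 2p_{Vidio} + p_{Streamly}).
∂π/∂p_{Vidio} = 320 − 4p_{Vidio} + p_{Streamly} = 0 ⇒ p_{Vidio} = 80 + 0.25p_{Streamly}.
At p_{Streamly} = 29: p_{Vidio} = 80 + 0.25·29 = 87.25.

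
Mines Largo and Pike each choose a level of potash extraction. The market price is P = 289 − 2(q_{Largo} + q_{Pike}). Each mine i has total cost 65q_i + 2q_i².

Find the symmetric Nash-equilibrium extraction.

Mine Largo's profit: π = q_{Largo}(289 − 2(q_{Largo} + q_{Pike})) − 65q_{Largo} − 2q_{Largo}².
∂π/∂q_{Largo} = 224 − 8q_{Largo} − 2q_{Pike} = 0, so q_{Largo} = 28 − 0.25q_{Pike}.
The game is symmetric, so in equilibrium q_{Pike} = q_{Largo}: the reaction function gives 1.25q_{Largo} = 28, hence q_{Largo} = 22.4.

22.4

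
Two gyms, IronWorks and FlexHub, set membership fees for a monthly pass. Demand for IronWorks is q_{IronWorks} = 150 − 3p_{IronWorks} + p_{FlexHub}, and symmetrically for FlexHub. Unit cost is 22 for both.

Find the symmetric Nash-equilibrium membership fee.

43.2

IronWorks's profit: π = (p_{IronWorks} − 22)(150 − 3p_{IronWorks} + p_{FlexHub}).
∂π/∂p_{IronWorks} = 216 − 6p_{IronWorks} + p_{FlexHub} = 0 ⇒ p_{IronWorks} = 36 + (1/6)p_{FlexHub}.
By symmetry p_{FlexHub} = p_{IronWorks}; substituting into the reaction function, (5/6)p_{IronWorks} = 36 and p_{IronWorks} = 43.2.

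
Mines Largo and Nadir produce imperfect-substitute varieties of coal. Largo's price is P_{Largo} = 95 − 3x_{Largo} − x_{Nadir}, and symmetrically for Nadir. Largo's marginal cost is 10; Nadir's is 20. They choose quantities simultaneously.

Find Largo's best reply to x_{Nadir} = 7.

Mine Largo's profit: π = x_{Largo}(95 − 3x_{Largo} − x_{Nadir}) − 10x_{Largo}.
∂π/∂x_{Largo} = 85 − 6x_{Largo} − x_{Nadir} = 0 ⇒ x_{Largo} = 85/6 − (1/6)x_{Nadir}.
At x_{Nadir} = 7: x_{Largo} = 85/6 − (1/6)·7 = 13.

13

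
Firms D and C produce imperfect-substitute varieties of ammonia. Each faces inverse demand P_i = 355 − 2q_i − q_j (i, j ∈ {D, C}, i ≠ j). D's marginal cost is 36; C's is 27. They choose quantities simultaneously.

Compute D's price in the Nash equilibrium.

Firm D's profit: π = q_D(355 − 2q_D − q_C) − 36q_D.
∂π/∂q_D = 319 − 4q_D − q_C = 0 ⇒ q_D = 79.75 − 0.25q_C.
Similarly q_C = 82 − 0.25q_D.
Substituting the second reaction function into the first: q_D = 79.75 − 0.25(82 − 0.25q_D), which gives 0.9375q_D = 59.25 ⇒ q_D = 63.2.
Then q_C = 82 − 0.25·63.2 = 66.2.
P_D = 355 − 2·63.2 − 66.2 = 162.4.

162.4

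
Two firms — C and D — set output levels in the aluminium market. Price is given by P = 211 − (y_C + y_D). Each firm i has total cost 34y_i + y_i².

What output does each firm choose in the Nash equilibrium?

35.4

Firm C's profit: π = y_C(211 − (y_C + y_D)) − 34y_C − y_C².
∂π/∂y_C = 177 − 4y_C − y_D = 0, so y_C = 44.25 − 0.25y_D.
Setting y_C = y_D in the reaction function: y_C = 44.25 − 0.25y_C, so y_C = 44.25 / 1.25 = 35.4.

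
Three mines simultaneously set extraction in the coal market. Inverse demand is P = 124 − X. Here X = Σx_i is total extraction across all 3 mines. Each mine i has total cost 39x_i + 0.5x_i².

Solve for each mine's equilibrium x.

A representative mine's profit is π_i = x_i(124 − X) − 39x_i − 0.5x_i², with X = x_i + Σ_{j≠i} x_j.
First-order condition: 85 − 3x_i − Σ_{j≠i} x_j = 0.
With identical mines, set every x_j = x: then 85 − 3x − 2x = 0, i.e. x = 85/5 = 17.

17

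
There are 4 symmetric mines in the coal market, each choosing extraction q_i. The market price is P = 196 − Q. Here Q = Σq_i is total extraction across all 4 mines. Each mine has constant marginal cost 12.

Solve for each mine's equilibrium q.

A representative mine's profit is π_i = q_i(196 − Q) − 12q_i, with Q = q_i + Σ_{j≠i} q_j.
First-order condition: 184 − 2q_i − Σ_{j≠i} q_j = 0.
With identical mines, set every q_j = q: then 184 − 2q − 3q = 0, i.e. q = 184/5 = 36.8.

36.8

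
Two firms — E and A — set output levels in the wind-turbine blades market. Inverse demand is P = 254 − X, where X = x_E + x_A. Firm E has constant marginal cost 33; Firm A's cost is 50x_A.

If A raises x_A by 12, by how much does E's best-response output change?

Firm E's profit: π = x_E(254 − (x_E + x_A)) − 33x_E.
∂π/∂x_E = 221 − 2x_E − x_A = 0, so x_E = 110.5 − 0.5x_A.
The reaction-function slope is −0.5, so a 12-unit rise in x_A moves x_E by −0.5 × 12 = −6. E's best response falls — the actions are strategic substitutes.

-6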